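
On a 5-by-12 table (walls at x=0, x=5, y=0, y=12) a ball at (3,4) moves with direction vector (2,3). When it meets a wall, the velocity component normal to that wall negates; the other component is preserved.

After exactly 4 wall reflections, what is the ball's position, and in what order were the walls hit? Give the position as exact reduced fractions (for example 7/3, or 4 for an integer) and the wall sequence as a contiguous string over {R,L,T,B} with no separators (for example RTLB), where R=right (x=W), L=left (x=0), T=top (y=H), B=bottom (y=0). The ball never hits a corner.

Final position: (5,2)
Wall sequence: RTLR

1. t=1 → R at (5,7); v=(-2,3)
2. t=5/3 → T at (5/3,12); v=(-2,-3)
3. t=5/6 → L at (0,19/2); v=(2,-3)
4. t=5/2 → R at (5,2); v=(-2,-3)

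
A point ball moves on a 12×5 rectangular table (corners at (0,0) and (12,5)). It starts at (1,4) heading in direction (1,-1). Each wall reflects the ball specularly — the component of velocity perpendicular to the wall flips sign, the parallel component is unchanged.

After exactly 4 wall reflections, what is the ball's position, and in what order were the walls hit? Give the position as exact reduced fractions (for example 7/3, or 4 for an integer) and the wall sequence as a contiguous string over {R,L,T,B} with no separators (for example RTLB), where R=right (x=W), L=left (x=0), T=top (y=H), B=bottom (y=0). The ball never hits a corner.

Final position: (9,0)
Wall sequence: BTRB

1. t=4 → B at (5,0); v=(1,1)
2. t=5 → T at (10,5); v=(1,-1)
3. t=2 → R at (12,3); v=(-1,-1)
4. t=3 → B at (9,0); v=(-1,1)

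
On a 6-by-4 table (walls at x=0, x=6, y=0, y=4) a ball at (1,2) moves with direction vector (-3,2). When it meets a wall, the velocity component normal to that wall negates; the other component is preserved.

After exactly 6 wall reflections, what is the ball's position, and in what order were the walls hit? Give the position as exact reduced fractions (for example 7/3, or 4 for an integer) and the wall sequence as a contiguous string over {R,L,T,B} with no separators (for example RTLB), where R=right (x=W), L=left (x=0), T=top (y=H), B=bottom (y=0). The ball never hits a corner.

Final position: (2,4)
Wall sequence: LTRBLT

1. t=1/3 → L at (0,8/3); v=(3,2)
2. t=2/3 → T at (2,4); v=(3,-2)
3. t=4/3 → R at (6,4/3); v=(-3,-2)
4. t=2/3 → B at (4,0); v=(-3,2)
5. t=4/3 → L at (0,8/3); v=(3,2)
6. t=2/3 → T at (2,4); v=(3,-2)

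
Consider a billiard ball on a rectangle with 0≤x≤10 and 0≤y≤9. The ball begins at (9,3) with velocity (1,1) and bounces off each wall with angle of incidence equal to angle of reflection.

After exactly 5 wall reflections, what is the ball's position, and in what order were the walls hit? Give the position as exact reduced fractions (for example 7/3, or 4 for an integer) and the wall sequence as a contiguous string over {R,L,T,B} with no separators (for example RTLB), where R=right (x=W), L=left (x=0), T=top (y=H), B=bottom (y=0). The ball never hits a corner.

Final position: (10,6)
Wall sequence: RTLBR

1. t=1 → R at (10,4); v=(-1,1)
2. t=5 → T at (5,9); v=(-1,-1)
3. t=5 → L at (0,4); v=(1,-1)
4. t=4 → B at (4,0); v=(1,1)
5. t=6 → R at (10,6); v=(-1,1)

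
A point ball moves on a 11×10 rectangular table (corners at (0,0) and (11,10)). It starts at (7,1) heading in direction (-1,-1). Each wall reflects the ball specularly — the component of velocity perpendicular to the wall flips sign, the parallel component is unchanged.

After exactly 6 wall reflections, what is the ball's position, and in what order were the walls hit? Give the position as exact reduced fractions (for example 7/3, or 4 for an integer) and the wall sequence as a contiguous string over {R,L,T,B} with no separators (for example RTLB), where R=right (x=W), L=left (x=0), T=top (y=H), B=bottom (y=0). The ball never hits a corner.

1. t=1 → B at (6,0); v=(-1,1)
2. t=6 → L at (0,6); v=(1,1)
3. t=4 → T at (4,10); v=(1,-1)
4. t=7 → R at (11,3); v=(-1,-1)
5. t=3 → B at (8,0); v=(-1,1)
6. t=8 → L at (0,8); v=(1,1)

Final position: (0,8)
Wall sequence: BLTRBL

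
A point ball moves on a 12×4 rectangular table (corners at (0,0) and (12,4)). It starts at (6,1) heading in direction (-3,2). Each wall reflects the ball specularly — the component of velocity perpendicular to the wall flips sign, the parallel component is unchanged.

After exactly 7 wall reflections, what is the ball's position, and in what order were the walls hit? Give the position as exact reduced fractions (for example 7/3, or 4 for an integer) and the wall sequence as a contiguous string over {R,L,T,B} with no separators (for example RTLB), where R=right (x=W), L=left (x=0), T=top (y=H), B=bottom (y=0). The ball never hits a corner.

1. t=3/2 → T at (3/2,4); v=(-3,-2)
2. t=1/2 → L at (0,3); v=(3,-2)
3. t=3/2 → B at (9/2,0); v=(3,2)
4. t=2 → T at (21/2,4); v=(3,-2)
5. t=1/2 → R at (12,3); v=(-3,-2)
6. t=3/2 → B at (15/2,0); v=(-3,2)
7. t=2 → T at (3/2,4); v=(-3,-2)

Final position: (3/2,4)
Wall sequence: TLBTRBT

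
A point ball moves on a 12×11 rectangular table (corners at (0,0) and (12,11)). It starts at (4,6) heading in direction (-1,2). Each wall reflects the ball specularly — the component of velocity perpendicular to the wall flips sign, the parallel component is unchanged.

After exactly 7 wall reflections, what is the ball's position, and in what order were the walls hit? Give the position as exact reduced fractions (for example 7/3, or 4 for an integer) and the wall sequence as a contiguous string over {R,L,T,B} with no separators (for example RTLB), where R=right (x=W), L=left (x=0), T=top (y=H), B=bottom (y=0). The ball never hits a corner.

1. t=5/2 → T at (3/2,11); v=(-1,-2)
2. t=3/2 → L at (0,8); v=(1,-2)
3. t=4 → B at (4,0); v=(1,2)
4. t=11/2 → T at (19/2,11); v=(1,-2)
5. t=5/2 → R at (12,6); v=(-1,-2)
6. t=3 → B at (9,0); v=(-1,2)
7. t=11/2 → T at (7/2,11); v=(-1,-2)

Final position: (7/2,11)
Wall sequence: TLBTRBT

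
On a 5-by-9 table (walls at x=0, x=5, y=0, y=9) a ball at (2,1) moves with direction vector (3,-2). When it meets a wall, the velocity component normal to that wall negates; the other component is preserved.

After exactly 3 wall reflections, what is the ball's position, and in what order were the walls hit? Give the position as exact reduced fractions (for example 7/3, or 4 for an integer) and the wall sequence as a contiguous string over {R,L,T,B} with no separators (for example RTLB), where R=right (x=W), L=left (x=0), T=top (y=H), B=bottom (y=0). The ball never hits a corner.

Final position: (0,13/3)
Wall sequence: BRL

1. t=1/2 → B at (7/2,0); v=(3,2)
2. t=1/2 → R at (5,1); v=(-3,2)
3. t=5/3 → L at (0,13/3); v=(3,2)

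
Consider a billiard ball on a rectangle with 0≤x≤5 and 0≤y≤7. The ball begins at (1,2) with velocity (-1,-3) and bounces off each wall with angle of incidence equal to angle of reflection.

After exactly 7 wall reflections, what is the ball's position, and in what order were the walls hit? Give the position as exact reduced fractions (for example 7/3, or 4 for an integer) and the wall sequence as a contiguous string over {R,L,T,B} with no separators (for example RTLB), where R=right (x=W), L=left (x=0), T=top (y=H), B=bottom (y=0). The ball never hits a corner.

1. t=2/3 → B at (1/3,0); v=(-1,3)
2. t=1/3 → L at (0,1); v=(1,3)
3. t=2 → T at (2,7); v=(1,-3)
4. t=7/3 → B at (13/3,0); v=(1,3)
5. t=2/3 → R at (5,2); v=(-1,3)
6. t=5/3 → T at (10/3,7); v=(-1,-3)
7. t=7/3 → B at (1,0); v=(-1,3)

Final position: (1,0)
Wall sequence: BLTBRTB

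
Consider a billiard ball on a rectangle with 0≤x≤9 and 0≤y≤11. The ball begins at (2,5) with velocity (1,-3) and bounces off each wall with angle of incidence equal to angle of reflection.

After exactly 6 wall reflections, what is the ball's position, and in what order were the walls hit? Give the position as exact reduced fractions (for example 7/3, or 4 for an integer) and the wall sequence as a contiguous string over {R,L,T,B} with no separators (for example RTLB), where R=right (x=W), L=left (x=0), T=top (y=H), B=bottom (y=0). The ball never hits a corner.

Final position: (0,1)
Wall sequence: BTRBTL

1. t=5/3 → B at (11/3,0); v=(1,3)
2. t=11/3 → T at (22/3,11); v=(1,-3)
3. t=5/3 → R at (9,6); v=(-1,-3)
4. t=2 → B at (7,0); v=(-1,3)
5. t=11/3 → T at (10/3,11); v=(-1,-3)
6. t=10/3 → L at (0,1); v=(1,-3)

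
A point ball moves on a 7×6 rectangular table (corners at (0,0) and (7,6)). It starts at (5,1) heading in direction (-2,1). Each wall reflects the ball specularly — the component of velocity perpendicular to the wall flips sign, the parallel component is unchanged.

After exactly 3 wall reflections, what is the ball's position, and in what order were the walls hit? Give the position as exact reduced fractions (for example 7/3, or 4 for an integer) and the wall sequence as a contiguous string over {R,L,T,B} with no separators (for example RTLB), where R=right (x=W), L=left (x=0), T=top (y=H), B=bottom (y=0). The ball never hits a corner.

Final position: (7,5)
Wall sequence: LTR

1. t=5/2 → L at (0,7/2); v=(2,1)
2. t=5/2 → T at (5,6); v=(2,-1)
3. t=1 → R at (7,5); v=(-2,-1)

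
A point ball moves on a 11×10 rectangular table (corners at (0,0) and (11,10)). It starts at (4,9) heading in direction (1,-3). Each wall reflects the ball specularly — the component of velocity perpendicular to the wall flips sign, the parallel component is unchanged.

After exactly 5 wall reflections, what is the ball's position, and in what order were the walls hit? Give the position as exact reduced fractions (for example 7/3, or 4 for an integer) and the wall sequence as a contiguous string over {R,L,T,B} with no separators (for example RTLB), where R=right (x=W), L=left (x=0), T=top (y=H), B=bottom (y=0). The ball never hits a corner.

Final position: (5,10)
Wall sequence: BTRBT

1. t=3 → B at (7,0); v=(1,3)
2. t=10/3 → T at (31/3,10); v=(1,-3)
3. t=2/3 → R at (11,8); v=(-1,-3)
4. t=8/3 → B at (25/3,0); v=(-1,3)
5. t=10/3 → T at (5,10); v=(-1,-3)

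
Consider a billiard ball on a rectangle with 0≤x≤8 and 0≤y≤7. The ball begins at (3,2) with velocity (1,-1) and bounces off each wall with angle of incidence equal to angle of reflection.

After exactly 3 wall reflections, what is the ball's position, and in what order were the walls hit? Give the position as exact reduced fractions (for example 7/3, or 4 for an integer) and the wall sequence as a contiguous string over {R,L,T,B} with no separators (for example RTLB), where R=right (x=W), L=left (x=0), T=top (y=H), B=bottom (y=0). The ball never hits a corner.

Final position: (4,7)
Wall sequence: BRT

1. t=2 → B at (5,0); v=(1,1)
2. t=3 → R at (8,3); v=(-1,1)
3. t=4 → T at (4,7); v=(-1,-1)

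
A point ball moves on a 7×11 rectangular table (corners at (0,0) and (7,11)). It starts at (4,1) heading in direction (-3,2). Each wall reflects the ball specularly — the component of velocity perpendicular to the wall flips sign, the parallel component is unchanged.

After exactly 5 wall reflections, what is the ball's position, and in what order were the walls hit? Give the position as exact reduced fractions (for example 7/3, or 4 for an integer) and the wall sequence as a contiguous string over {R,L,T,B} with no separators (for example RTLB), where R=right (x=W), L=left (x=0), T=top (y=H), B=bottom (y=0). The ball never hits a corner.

1. t=4/3 → L at (0,11/3); v=(3,2)
2. t=7/3 → R at (7,25/3); v=(-3,2)
3. t=4/3 → T at (3,11); v=(-3,-2)
4. t=1 → L at (0,9); v=(3,-2)
5. t=7/3 → R at (7,13/3); v=(-3,-2)

Final position: (7,13/3)
Wall sequence: LRTLR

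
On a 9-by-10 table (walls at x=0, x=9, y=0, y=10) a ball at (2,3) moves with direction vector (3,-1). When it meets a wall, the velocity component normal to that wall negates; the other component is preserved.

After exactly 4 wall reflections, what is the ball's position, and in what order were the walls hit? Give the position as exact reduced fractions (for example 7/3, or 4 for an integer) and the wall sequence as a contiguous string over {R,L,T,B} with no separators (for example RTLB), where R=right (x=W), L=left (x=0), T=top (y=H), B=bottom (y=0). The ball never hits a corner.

1. t=7/3 → R at (9,2/3); v=(-3,-1)
2. t=2/3 → B at (7,0); v=(-3,1)
3. t=7/3 → L at (0,7/3); v=(3,1)
4. t=3 → R at (9,16/3); v=(-3,1)

Final position: (9,16/3)
Wall sequence: RBLR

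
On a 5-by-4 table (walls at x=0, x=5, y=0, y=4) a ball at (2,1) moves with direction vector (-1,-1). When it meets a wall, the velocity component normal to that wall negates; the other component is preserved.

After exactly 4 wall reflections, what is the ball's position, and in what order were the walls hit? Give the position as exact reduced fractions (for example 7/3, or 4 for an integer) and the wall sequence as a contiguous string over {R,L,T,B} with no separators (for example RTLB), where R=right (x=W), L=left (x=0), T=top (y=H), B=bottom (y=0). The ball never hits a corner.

Final position: (5,2)
Wall sequence: BLTR

1. t=1 → B at (1,0); v=(-1,1)
2. t=1 → L at (0,1); v=(1,1)
3. t=3 → T at (3,4); v=(1,-1)
4. t=2 → R at (5,2); v=(-1,-1)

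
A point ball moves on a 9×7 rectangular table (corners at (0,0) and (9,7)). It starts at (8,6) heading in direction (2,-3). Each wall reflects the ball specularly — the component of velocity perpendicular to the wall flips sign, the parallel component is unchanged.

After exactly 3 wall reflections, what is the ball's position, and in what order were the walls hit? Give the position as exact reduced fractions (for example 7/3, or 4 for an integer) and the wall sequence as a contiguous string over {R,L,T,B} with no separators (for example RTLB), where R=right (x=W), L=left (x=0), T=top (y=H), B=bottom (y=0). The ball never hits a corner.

Final position: (4/3,7)
Wall sequence: RBT

1. t=1/2 → R at (9,9/2); v=(-2,-3)
2. t=3/2 → B at (6,0); v=(-2,3)
3. t=7/3 → T at (4/3,7); v=(-2,-3)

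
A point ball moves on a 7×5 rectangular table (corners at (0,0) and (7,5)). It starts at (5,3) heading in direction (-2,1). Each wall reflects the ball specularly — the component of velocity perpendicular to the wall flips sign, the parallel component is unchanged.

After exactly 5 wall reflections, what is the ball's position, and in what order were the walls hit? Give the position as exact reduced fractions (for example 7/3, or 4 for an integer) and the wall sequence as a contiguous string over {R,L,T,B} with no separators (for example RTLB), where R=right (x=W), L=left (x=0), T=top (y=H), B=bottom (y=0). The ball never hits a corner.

Final position: (0,5/2)
Wall sequence: TLRBL

1. t=2 → T at (1,5); v=(-2,-1)
2. t=1/2 → L at (0,9/2); v=(2,-1)
3. t=7/2 → R at (7,1); v=(-2,-1)
4. t=1 → B at (5,0); v=(-2,1)
5. t=5/2 → L at (0,5/2); v=(2,1)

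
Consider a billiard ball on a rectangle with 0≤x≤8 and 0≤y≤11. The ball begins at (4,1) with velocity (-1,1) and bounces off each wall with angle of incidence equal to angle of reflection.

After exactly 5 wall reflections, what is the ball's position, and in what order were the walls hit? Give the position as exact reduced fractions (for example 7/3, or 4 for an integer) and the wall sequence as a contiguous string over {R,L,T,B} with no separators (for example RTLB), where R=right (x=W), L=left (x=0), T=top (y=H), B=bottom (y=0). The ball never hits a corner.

Final position: (1,0)
Wall sequence: LTRLB

1. t=4 → L at (0,5); v=(1,1)
2. t=6 → T at (6,11); v=(1,-1)
3. t=2 → R at (8,9); v=(-1,-1)
4. t=8 → L at (0,1); v=(1,-1)
5. t=1 → B at (1,0); v=(1,1)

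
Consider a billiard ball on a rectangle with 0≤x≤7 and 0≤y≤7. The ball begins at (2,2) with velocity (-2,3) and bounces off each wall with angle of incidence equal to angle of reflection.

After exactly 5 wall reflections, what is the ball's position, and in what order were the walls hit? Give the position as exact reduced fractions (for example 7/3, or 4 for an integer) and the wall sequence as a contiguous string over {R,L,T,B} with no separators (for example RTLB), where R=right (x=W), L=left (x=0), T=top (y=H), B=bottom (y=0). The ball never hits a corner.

1. t=1 → L at (0,5); v=(2,3)
2. t=2/3 → T at (4/3,7); v=(2,-3)
3. t=7/3 → B at (6,0); v=(2,3)
4. t=1/2 → R at (7,3/2); v=(-2,3)
5. t=11/6 → T at (10/3,7); v=(-2,-3)

Final position: (10/3,7)
Wall sequence: LTBRT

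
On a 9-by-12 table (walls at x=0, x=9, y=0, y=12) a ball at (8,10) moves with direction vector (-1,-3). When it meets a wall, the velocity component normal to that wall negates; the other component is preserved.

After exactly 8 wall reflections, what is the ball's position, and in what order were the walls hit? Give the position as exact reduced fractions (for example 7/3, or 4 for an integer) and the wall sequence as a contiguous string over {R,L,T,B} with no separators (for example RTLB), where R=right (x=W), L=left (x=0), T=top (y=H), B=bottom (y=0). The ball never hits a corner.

Final position: (8/3,12)
Wall sequence: BTLBTRBT

1. t=10/3 → B at (14/3,0); v=(-1,3)
2. t=4 → T at (2/3,12); v=(-1,-3)
3. t=2/3 → L at (0,10); v=(1,-3)
4. t=10/3 → B at (10/3,0); v=(1,3)
5. t=4 → T at (22/3,12); v=(1,-3)
6. t=5/3 → R at (9,7); v=(-1,-3)
7. t=7/3 → B at (20/3,0); v=(-1,3)
8. t=4 → T at (8/3,12); v=(-1,-3)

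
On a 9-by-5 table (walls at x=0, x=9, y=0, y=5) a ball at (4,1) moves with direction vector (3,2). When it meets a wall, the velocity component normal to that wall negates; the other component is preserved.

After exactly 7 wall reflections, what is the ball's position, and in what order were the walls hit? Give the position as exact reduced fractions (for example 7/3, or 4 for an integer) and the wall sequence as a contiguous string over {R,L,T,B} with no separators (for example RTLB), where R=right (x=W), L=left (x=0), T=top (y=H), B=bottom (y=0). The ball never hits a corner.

Final position: (7/2,0)
Wall sequence: RTBLTRB

1. t=5/3 → R at (9,13/3); v=(-3,2)
2. t=1/3 → T at (8,5); v=(-3,-2)
3. t=5/2 → B at (1/2,0); v=(-3,2)
4. t=1/6 → L at (0,1/3); v=(3,2)
5. t=7/3 → T at (7,5); v=(3,-2)
6. t=2/3 → R at (9,11/3); v=(-3,-2)
7. t=11/6 → B at (7/2,0); v=(-3,2)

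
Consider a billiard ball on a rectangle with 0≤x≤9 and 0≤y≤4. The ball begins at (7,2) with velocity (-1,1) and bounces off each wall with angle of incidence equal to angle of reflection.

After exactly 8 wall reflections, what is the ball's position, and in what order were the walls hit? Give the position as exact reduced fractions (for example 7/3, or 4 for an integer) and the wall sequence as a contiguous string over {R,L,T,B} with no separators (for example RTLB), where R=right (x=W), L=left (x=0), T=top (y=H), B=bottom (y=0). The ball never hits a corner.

1. t=2 → T at (5,4); v=(-1,-1)
2. t=4 → B at (1,0); v=(-1,1)
3. t=1 → L at (0,1); v=(1,1)
4. t=3 → T at (3,4); v=(1,-1)
5. t=4 → B at (7,0); v=(1,1)
6. t=2 → R at (9,2); v=(-1,1)
7. t=2 → T at (7,4); v=(-1,-1)
8. t=4 → B at (3,0); v=(-1,1)

Final position: (3,0)
Wall sequence: TBLTBRTB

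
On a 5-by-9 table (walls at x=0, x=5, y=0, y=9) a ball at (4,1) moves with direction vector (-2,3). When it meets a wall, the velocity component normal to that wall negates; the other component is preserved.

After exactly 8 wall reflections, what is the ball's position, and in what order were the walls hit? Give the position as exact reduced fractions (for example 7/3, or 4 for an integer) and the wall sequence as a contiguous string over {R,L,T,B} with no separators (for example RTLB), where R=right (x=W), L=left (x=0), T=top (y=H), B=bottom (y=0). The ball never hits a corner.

Final position: (2/3,0)
Wall sequence: LTRBLTRB

1. t=2 → L at (0,7); v=(2,3)
2. t=2/3 → T at (4/3,9); v=(2,-3)
3. t=11/6 → R at (5,7/2); v=(-2,-3)
4. t=7/6 → B at (8/3,0); v=(-2,3)
5. t=4/3 → L at (0,4); v=(2,3)
6. t=5/3 → T at (10/3,9); v=(2,-3)
7. t=5/6 → R at (5,13/2); v=(-2,-3)
8. t=13/6 → B at (2/3,0); v=(-2,3)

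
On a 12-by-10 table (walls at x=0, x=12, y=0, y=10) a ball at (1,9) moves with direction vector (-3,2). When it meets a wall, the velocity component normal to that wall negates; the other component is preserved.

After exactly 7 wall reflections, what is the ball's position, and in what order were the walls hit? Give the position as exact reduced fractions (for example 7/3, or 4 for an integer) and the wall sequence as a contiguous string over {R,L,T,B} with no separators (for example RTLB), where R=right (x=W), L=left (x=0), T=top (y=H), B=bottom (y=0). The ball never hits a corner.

Final position: (12,19/3)
Wall sequence: LTRBLTR

1. t=1/3 → L at (0,29/3); v=(3,2)
2. t=1/6 → T at (1/2,10); v=(3,-2)
3. t=23/6 → R at (12,7/3); v=(-3,-2)
4. t=7/6 → B at (17/2,0); v=(-3,2)
5. t=17/6 → L at (0,17/3); v=(3,2)
6. t=13/6 → T at (13/2,10); v=(3,-2)
7. t=11/6 → R at (12,19/3); v=(-3,-2)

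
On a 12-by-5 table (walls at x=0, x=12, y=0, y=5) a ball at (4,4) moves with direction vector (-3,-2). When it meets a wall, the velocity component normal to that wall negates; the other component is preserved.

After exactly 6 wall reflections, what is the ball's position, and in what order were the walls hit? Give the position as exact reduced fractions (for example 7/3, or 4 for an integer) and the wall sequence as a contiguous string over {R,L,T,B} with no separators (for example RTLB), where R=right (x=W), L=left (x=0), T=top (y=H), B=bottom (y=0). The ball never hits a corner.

1. t=4/3 → L at (0,4/3); v=(3,-2)
2. t=2/3 → B at (2,0); v=(3,2)
3. t=5/2 → T at (19/2,5); v=(3,-2)
4. t=5/6 → R at (12,10/3); v=(-3,-2)
5. t=5/3 → B at (7,0); v=(-3,2)
6. t=7/3 → L at (0,14/3); v=(3,2)

Final position: (0,14/3)
Wall sequence: LBTRBL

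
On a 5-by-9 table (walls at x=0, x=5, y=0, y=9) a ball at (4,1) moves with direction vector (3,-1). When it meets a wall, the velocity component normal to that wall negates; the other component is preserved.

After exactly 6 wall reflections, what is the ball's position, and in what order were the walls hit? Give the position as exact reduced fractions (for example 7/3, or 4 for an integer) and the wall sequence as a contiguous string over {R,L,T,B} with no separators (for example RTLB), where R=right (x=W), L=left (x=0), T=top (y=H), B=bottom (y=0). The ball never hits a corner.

Final position: (5,6)
Wall sequence: RBLRLR

1. t=1/3 → R at (5,2/3); v=(-3,-1)
2. t=2/3 → B at (3,0); v=(-3,1)
3. t=1 → L at (0,1); v=(3,1)
4. t=5/3 → R at (5,8/3); v=(-3,1)
5. t=5/3 → L at (0,13/3); v=(3,1)
6. t=5/3 → R at (5,6); v=(-3,1)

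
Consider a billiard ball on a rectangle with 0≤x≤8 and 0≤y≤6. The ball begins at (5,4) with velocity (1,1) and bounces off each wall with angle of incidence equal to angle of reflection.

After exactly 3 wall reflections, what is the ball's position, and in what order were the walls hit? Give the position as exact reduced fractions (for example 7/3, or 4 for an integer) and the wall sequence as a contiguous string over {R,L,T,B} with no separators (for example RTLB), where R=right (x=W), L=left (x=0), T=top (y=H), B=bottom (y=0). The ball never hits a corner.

Final position: (3,0)
Wall sequence: TRB

1. t=2 → T at (7,6); v=(1,-1)
2. t=1 → R at (8,5); v=(-1,-1)
3. t=5 → B at (3,0); v=(-1,1)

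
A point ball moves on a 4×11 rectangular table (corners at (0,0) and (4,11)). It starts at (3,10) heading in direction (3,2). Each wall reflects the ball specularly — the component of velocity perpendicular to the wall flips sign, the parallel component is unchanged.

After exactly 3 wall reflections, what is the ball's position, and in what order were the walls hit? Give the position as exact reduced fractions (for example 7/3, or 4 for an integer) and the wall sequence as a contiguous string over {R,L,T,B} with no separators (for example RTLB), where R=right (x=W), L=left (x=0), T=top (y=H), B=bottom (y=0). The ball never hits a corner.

Final position: (0,26/3)
Wall sequence: RTL

1. t=1/3 → R at (4,32/3); v=(-3,2)
2. t=1/6 → T at (7/2,11); v=(-3,-2)
3. t=7/6 → L at (0,26/3); v=(3,-2)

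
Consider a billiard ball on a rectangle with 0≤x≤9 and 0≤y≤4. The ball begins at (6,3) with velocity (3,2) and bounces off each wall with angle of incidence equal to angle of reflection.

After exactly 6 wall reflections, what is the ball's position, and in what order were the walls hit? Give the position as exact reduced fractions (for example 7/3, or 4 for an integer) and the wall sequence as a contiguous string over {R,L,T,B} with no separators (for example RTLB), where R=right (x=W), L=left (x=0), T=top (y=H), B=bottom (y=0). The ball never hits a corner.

Final position: (15/2,0)
Wall sequence: TRBLTB

1. t=1/2 → T at (15/2,4); v=(3,-2)
2. t=1/2 → R at (9,3); v=(-3,-2)
3. t=3/2 → B at (9/2,0); v=(-3,2)
4. t=3/2 → L at (0,3); v=(3,2)
5. t=1/2 → T at (3/2,4); v=(3,-2)
6. t=2 → B at (15/2,0); v=(3,2)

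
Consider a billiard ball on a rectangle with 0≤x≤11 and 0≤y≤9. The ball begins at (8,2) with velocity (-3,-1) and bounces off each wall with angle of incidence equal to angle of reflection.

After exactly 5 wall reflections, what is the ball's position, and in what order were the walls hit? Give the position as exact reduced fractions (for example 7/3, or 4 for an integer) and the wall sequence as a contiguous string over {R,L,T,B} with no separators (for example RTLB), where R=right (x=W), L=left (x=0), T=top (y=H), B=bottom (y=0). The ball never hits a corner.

Final position: (3,9)
Wall sequence: BLRLT

1. t=2 → B at (2,0); v=(-3,1)
2. t=2/3 → L at (0,2/3); v=(3,1)
3. t=11/3 → R at (11,13/3); v=(-3,1)
4. t=11/3 → L at (0,8); v=(3,1)
5. t=1 → T at (3,9); v=(3,-1)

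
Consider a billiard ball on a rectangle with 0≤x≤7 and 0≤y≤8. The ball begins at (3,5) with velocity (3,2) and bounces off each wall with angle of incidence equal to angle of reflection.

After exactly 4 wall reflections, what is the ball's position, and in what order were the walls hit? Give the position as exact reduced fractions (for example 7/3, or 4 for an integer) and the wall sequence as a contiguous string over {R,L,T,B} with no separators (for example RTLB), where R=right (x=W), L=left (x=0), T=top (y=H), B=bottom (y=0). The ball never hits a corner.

Final position: (11/2,0)
Wall sequence: RTLB

1. t=4/3 → R at (7,23/3); v=(-3,2)
2. t=1/6 → T at (13/2,8); v=(-3,-2)
3. t=13/6 → L at (0,11/3); v=(3,-2)
4. t=11/6 → B at (11/2,0); v=(3,2)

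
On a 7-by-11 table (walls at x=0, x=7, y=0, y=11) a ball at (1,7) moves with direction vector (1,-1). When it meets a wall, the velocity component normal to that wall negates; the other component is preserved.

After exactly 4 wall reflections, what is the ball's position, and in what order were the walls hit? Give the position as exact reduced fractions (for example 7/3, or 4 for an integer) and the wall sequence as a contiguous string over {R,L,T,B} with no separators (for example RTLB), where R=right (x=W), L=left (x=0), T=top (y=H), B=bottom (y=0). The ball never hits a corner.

Final position: (5,11)
Wall sequence: RBLT

1. t=6 → R at (7,1); v=(-1,-1)
2. t=1 → B at (6,0); v=(-1,1)
3. t=6 → L at (0,6); v=(1,1)
4. t=5 → T at (5,11); v=(1,-1)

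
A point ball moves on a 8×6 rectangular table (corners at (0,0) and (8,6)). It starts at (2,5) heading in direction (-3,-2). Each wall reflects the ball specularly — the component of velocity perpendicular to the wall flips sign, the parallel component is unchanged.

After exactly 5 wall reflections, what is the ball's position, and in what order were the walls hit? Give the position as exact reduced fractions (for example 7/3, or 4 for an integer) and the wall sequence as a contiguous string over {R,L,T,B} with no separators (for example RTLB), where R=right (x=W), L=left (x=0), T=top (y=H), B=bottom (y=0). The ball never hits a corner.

1. t=2/3 → L at (0,11/3); v=(3,-2)
2. t=11/6 → B at (11/2,0); v=(3,2)
3. t=5/6 → R at (8,5/3); v=(-3,2)
4. t=13/6 → T at (3/2,6); v=(-3,-2)
5. t=1/2 → L at (0,5); v=(3,-2)

Final position: (0,5)
Wall sequence: LBRTL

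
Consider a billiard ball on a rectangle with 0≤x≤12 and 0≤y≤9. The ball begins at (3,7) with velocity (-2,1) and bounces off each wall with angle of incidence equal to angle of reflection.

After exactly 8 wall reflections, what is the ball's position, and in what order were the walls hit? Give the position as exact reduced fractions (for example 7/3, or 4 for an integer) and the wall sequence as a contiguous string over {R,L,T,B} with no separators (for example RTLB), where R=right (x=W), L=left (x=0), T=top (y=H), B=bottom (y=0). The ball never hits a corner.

Final position: (0,7/2)
Wall sequence: LTRBLRTL

1. t=3/2 → L at (0,17/2); v=(2,1)
2. t=1/2 → T at (1,9); v=(2,-1)
3. t=11/2 → R at (12,7/2); v=(-2,-1)
4. t=7/2 → B at (5,0); v=(-2,1)
5. t=5/2 → L at (0,5/2); v=(2,1)
6. t=6 → R at (12,17/2); v=(-2,1)
7. t=1/2 → T at (11,9); v=(-2,-1)
8. t=11/2 → L at (0,7/2); v=(2,-1)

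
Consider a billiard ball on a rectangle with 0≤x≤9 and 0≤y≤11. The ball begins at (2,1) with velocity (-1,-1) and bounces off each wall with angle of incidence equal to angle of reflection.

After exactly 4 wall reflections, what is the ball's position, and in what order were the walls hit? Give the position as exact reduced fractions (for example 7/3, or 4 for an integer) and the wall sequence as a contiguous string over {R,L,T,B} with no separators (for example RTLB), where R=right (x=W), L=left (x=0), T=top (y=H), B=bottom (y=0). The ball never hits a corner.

1. t=1 → B at (1,0); v=(-1,1)
2. t=1 → L at (0,1); v=(1,1)
3. t=9 → R at (9,10); v=(-1,1)
4. t=1 → T at (8,11); v=(-1,-1)

Final position: (8,11)
Wall sequence: BLRT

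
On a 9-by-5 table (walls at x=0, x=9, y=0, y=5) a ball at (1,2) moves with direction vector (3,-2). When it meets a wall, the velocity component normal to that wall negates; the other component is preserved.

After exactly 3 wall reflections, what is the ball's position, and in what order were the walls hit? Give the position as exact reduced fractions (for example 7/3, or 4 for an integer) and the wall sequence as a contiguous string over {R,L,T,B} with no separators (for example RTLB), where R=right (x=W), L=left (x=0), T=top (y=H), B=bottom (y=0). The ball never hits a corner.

Final position: (13/2,5)
Wall sequence: BRT

1. t=1 → B at (4,0); v=(3,2)
2. t=5/3 → R at (9,10/3); v=(-3,2)
3. t=5/6 → T at (13/2,5); v=(-3,-2)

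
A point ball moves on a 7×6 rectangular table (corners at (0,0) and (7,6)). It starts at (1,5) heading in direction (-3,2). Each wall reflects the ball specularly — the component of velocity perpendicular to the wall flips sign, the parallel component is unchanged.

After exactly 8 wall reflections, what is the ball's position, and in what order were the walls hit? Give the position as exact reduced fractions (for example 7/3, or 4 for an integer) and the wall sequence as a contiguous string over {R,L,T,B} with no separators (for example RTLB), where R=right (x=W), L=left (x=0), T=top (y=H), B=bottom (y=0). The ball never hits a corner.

Final position: (1/2,0)
Wall sequence: LTRBLTRB

1. t=1/3 → L at (0,17/3); v=(3,2)
2. t=1/6 → T at (1/2,6); v=(3,-2)
3. t=13/6 → R at (7,5/3); v=(-3,-2)
4. t=5/6 → B at (9/2,0); v=(-3,2)
5. t=3/2 → L at (0,3); v=(3,2)
6. t=3/2 → T at (9/2,6); v=(3,-2)
7. t=5/6 → R at (7,13/3); v=(-3,-2)
8. t=13/6 → B at (1/2,0); v=(-3,2)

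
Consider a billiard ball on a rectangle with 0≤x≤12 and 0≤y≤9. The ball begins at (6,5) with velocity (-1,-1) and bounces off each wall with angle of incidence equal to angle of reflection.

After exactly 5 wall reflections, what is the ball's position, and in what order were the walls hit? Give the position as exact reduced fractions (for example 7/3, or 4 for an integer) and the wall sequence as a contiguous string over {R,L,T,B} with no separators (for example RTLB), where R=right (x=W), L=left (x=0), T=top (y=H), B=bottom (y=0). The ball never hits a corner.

1. t=5 → B at (1,0); v=(-1,1)
2. t=1 → L at (0,1); v=(1,1)
3. t=8 → T at (8,9); v=(1,-1)
4. t=4 → R at (12,5); v=(-1,-1)
5. t=5 → B at (7,0); v=(-1,1)

Final position: (7,0)
Wall sequence: BLTRB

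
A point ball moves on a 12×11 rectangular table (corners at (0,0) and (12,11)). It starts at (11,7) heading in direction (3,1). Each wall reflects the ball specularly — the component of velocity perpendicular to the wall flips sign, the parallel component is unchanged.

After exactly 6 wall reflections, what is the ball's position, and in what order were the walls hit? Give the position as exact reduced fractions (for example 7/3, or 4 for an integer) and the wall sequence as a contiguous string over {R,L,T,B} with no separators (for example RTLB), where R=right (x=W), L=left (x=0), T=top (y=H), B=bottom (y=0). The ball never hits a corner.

Final position: (8,0)
Wall sequence: RTLRLB

1. t=1/3 → R at (12,22/3); v=(-3,1)
2. t=11/3 → T at (1,11); v=(-3,-1)
3. t=1/3 → L at (0,32/3); v=(3,-1)
4. t=4 → R at (12,20/3); v=(-3,-1)
5. t=4 → L at (0,8/3); v=(3,-1)
6. t=8/3 → B at (8,0); v=(3,1)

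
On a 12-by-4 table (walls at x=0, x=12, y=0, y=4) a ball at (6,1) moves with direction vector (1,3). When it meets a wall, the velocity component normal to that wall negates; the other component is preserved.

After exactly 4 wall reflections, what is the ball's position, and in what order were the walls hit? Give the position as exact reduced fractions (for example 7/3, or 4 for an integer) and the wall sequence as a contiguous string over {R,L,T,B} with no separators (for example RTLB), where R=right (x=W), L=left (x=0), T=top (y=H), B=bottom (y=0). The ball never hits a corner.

1. t=1 → T at (7,4); v=(1,-3)
2. t=4/3 → B at (25/3,0); v=(1,3)
3. t=4/3 → T at (29/3,4); v=(1,-3)
4. t=4/3 → B at (11,0); v=(1,3)

Final position: (11,0)
Wall sequence: TBTB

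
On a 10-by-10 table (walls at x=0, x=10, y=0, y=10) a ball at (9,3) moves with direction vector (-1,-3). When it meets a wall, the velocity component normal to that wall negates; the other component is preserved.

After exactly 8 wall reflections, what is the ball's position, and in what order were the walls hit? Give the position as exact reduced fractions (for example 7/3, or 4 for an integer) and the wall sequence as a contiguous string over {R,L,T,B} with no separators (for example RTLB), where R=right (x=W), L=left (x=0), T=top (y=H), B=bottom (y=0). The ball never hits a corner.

Final position: (10,6)
Wall sequence: BTBLTBTR

1. t=1 → B at (8,0); v=(-1,3)
2. t=10/3 → T at (14/3,10); v=(-1,-3)
3. t=10/3 → B at (4/3,0); v=(-1,3)
4. t=4/3 → L at (0,4); v=(1,3)
5. t=2 → T at (2,10); v=(1,-3)
6. t=10/3 → B at (16/3,0); v=(1,3)
7. t=10/3 → T at (26/3,10); v=(1,-3)
8. t=4/3 → R at (10,6); v=(-1,-3)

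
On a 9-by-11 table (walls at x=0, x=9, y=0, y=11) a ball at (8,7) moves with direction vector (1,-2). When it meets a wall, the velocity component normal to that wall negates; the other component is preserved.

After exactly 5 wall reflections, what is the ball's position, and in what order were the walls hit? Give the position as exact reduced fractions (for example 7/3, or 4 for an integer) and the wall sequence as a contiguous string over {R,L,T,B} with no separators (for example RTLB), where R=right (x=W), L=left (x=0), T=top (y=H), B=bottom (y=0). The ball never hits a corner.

Final position: (9/2,0)
Wall sequence: RBTLB

1. t=1 → R at (9,5); v=(-1,-2)
2. t=5/2 → B at (13/2,0); v=(-1,2)
3. t=11/2 → T at (1,11); v=(-1,-2)
4. t=1 → L at (0,9); v=(1,-2)
5. t=9/2 → B at (9/2,0); v=(1,2)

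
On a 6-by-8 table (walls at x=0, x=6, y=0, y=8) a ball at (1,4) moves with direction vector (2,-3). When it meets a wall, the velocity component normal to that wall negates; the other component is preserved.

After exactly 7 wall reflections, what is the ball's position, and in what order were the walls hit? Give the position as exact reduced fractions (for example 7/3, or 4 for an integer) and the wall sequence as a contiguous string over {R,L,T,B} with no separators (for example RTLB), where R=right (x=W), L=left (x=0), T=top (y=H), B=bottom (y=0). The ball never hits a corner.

Final position: (13/3,8)
Wall sequence: BRTLBRT

1. t=4/3 → B at (11/3,0); v=(2,3)
2. t=7/6 → R at (6,7/2); v=(-2,3)
3. t=3/2 → T at (3,8); v=(-2,-3)
4. t=3/2 → L at (0,7/2); v=(2,-3)
5. t=7/6 → B at (7/3,0); v=(2,3)
6. t=11/6 → R at (6,11/2); v=(-2,3)
7. t=5/6 → T at (13/3,8); v=(-2,-3)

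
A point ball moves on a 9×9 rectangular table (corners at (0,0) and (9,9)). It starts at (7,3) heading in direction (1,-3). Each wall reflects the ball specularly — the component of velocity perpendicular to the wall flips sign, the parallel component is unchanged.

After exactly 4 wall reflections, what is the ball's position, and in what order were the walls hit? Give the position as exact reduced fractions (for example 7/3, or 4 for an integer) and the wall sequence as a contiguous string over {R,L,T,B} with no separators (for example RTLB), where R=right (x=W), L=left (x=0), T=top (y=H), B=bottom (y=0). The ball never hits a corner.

Final position: (4,0)
Wall sequence: BRTB

1. t=1 → B at (8,0); v=(1,3)
2. t=1 → R at (9,3); v=(-1,3)
3. t=2 → T at (7,9); v=(-1,-3)
4. t=3 → B at (4,0); v=(-1,3)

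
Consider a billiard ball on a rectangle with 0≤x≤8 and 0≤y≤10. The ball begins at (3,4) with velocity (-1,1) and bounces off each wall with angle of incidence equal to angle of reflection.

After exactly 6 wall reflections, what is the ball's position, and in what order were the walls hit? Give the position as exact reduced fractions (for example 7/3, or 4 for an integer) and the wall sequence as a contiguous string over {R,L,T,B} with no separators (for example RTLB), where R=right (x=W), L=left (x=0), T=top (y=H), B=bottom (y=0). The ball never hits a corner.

Final position: (7,10)
Wall sequence: LTRBLT

1. t=3 → L at (0,7); v=(1,1)
2. t=3 → T at (3,10); v=(1,-1)
3. t=5 → R at (8,5); v=(-1,-1)
4. t=5 → B at (3,0); v=(-1,1)
5. t=3 → L at (0,3); v=(1,1)
6. t=7 → T at (7,10); v=(1,-1)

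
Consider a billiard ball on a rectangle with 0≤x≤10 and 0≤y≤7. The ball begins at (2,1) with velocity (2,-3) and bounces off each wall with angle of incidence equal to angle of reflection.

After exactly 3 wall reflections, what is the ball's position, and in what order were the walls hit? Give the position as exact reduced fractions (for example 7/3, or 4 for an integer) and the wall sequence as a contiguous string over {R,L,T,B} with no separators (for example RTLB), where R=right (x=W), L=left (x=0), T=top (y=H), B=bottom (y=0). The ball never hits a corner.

Final position: (10,3)
Wall sequence: BTR

1. t=1/3 → B at (8/3,0); v=(2,3)
2. t=7/3 → T at (22/3,7); v=(2,-3)
3. t=4/3 → R at (10,3); v=(-2,-3)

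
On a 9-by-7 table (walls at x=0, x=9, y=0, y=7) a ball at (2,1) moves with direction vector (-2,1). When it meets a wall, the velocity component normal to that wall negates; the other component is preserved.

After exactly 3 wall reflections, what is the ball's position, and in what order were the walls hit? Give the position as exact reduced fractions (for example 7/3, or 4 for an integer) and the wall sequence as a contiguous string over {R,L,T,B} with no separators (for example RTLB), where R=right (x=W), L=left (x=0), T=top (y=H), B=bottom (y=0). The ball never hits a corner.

1. t=1 → L at (0,2); v=(2,1)
2. t=9/2 → R at (9,13/2); v=(-2,1)
3. t=1/2 → T at (8,7); v=(-2,-1)

Final position: (8,7)
Wall sequence: LRT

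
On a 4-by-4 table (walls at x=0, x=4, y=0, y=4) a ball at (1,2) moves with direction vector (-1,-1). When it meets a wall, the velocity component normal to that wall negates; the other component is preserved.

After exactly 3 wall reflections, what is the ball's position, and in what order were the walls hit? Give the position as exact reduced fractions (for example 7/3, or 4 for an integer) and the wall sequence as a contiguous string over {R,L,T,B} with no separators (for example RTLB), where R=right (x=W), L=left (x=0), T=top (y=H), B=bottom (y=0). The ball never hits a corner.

1. t=1 → L at (0,1); v=(1,-1)
2. t=1 → B at (1,0); v=(1,1)
3. t=3 → R at (4,3); v=(-1,1)

Final position: (4,3)
Wall sequence: LBR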